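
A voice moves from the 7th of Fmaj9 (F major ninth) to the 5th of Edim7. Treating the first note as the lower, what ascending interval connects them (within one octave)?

diminished 5th

Fmaj9 (F major ninth) has E as its 7th, and Edim7 has Bb as its 5th.
5 letter names make it a fifth; at 6 semitones (a half step narrower than perfect) the quality is diminished.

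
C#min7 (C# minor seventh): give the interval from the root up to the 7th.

minor 7th

Spelling the chord: C#–E–G#–B.
That puts C# below B.
7 letter names make it a seventh; at 10 semitones (a half step narrower than major) the quality is minor.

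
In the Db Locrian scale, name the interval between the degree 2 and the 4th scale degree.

major third

Db locrian: Db Ebb Fb Gb Abb Bbb Cb.
The degree 2 is Ebb and the scale degree 4 is Gb.
Ebb up to Gb spans 3 letter names and 4 semitones — a major third.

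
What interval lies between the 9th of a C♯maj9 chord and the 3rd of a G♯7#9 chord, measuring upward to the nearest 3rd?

major sixth

C♯maj9 has D♯ as its 9th, and G♯7#9 has B♯ as its 3rd.
Counting 6 letters and 9 half steps from D♯ gives a major sixth.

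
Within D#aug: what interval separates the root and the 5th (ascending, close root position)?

A5

D#aug: D#-F##-A##.
That puts D# below A##.
D# up to A## is 8 semitones, a half step wider than a perfect fifth, so the interval is augmented.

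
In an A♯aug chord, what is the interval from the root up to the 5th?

A♯+: A♯-C𝄪-E𝄪.
That puts A♯ below E𝄪.
From A♯ to E𝄪: 8 semitones over a fifth = augmented.

augmented fifth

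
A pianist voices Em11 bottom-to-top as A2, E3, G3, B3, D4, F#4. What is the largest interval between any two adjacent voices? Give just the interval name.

perfect fifth

Adjacent intervals: A2→E3 = perfect fifth; E3→G3 = minor third; G3→B3 = major third; B3→D4 = minor third; D4→F#4 = major third.
The largest is A2 to E3, a perfect fifth (7 semitones).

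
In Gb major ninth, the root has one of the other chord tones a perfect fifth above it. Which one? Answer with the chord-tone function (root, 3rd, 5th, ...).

Gb major ninth: Gb-Bb-Db-F-Ab.
The root is Gb. A perfect fifth above Gb is Db.
Db is the chord's 5th.

5th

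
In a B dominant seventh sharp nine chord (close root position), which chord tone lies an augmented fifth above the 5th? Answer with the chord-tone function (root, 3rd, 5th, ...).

9th

B7#9 (B dominant seventh sharp nine) is spelled B–D#–F#–A–C##.
The 5th is F#. An augmented fifth above F# is C##.
C## is the chord's 9th.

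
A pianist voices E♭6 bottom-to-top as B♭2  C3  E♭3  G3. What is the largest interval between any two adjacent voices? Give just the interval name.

Adjacent intervals: B♭2→C3 = major second; C3→E♭3 = minor third; E♭3→G3 = major third.
The largest is E♭3 to G3, a major third (4 semitones).

major third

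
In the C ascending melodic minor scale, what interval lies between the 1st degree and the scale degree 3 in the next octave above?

Spelling the C ascending melodic minor scale: C D Eb F G A B.
1st degree = C; 3rd degree (up an octave) = Eb.
From C to Eb: 15 semitones over a tenth = minor.

minor tenth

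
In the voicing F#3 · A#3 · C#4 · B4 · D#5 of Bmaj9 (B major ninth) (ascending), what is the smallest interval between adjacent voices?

Adjacent intervals: F#3→A#3 = major third; A#3→C#4 = minor third; C#4→B4 = minor seventh; B4→D#5 = major third.
The smallest is A#3 to C#4, a minor third (3 semitones).

minor third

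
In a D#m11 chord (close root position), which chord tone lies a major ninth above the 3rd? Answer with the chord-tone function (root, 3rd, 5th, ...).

The chord tones of D#m11 are D#, F#, A#, C#, E#, G#.
The 3rd is F#. A major ninth above F# is G#.
G# is the chord's 11th.

11th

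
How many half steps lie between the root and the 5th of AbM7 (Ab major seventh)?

7

AbM7 (Ab major seventh): Ab–C–Eb–G.
Ab to Eb is a perfect fifth: 7 semitones.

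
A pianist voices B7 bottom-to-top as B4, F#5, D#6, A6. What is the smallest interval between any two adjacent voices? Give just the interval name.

diminished fifth

Adjacent intervals: B4→F#5 = perfect fifth; F#5→D#6 = major sixth; D#6→A6 = diminished fifth.
The smallest is D#6 to A6, a diminished fifth (6 semitones).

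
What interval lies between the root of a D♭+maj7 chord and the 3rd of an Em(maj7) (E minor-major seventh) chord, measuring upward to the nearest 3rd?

augmented fourth

The root of D♭+maj7 is D♭; the 3rd of Em(maj7) (E minor-major seventh) is G.
From D♭ to G: 6 semitones over a fourth = augmented.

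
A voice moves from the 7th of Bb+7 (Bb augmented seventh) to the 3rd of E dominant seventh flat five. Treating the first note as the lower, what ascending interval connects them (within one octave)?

The 7th of Bb+7 (Bb augmented seventh) is Ab; the 3rd of E dominant seventh flat five is G#.
7 letter names make it a seventh; at 12 semitones (a half step wider than major) the quality is augmented.

augmented seventh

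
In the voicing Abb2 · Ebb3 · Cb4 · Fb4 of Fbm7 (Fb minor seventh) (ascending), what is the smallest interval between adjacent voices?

Adjacent intervals: Abb2→Ebb3 = perfect fifth; Ebb3→Cb4 = major sixth; Cb4→Fb4 = perfect fourth.
The smallest is Cb4 to Fb4, a perfect fourth (5 semitones).

perfect 4th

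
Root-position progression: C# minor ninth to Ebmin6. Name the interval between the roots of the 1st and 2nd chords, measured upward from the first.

diminished third

The roots are C# and Eb.
3 letter names make it a third; at 2 semitones (a whole step narrower than major) the quality is diminished.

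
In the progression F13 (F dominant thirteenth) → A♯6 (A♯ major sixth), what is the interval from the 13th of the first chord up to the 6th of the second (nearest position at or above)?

The 13th of F13 (F dominant thirteenth) is D; the 6th of A♯6 (A♯ major sixth) is F𝄪.
3 letter names make it a third; at 5 semitones (a half step wider than major) the quality is augmented.

augmented 3rd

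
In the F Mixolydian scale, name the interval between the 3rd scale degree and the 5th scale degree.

m3

The scale runs F G A B♭ C D E♭.
3rd scale degree = A; 5th scale degree = C.
From A to C: 3 semitones over a third = minor.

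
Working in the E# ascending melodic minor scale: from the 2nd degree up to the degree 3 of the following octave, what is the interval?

The scale runs E# F## G# A# B# C## D##.
The 2nd degree is F## and the 3rd degree (up an octave) is G#.
From F## to G#: 13 semitones over a ninth = minor.

minor 9th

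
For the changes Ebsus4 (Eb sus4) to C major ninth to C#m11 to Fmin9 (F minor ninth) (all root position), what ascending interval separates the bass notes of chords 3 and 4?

diminished fourth

The roots are C# and F.
From C# to F: 4 semitones over a fourth = diminished.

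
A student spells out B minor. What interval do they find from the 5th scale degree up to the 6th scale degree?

minor second

Spelling B minor: B C# D E F# G A.
That puts F# below G.
2 letter names make it a second; at 1 semitone (a half step narrower than major) the quality is minor.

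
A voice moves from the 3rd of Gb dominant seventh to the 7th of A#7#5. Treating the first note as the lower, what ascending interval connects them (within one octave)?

A6

Gb dominant seventh has Bb as its 3rd, and A#7#5 has G# as its 7th.
Bb up to G# is 10 semitones, a half step wider than a major sixth, so the interval is augmented.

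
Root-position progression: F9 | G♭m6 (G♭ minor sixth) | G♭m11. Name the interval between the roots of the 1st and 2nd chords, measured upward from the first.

The roots are F and G♭.
F up to G♭ is 1 semitone, a half step narrower than a major second, so the interval is minor.

minor 2nd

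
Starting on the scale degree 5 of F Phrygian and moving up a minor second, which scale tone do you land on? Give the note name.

The scale is F G♭ A♭ B♭ C D♭ E♭.
The scale degree 5 is C; a minor second above that is D♭ — scale degree 6.

Db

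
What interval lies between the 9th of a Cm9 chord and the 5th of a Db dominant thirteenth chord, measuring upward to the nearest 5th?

Cm9 has D as its 9th, and Db dominant thirteenth has Ab as its 5th.
5 letter names make it a fifth; at 6 semitones (a half step narrower than perfect) the quality is diminished.

d5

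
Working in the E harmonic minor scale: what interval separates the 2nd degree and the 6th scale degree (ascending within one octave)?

E harmonic minor: E F♯ G A B C D♯.
The 2nd degree is F♯ and the 6th scale degree is C.
From F♯ to C: 6 semitones over a fifth = diminished.

diminished fifth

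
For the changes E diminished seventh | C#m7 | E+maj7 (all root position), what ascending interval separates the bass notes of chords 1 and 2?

The roots are E and C#.
From E to C# is 9 semitones, exactly the major sixth.

major sixth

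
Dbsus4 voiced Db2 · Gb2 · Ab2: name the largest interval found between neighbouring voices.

Adjacent intervals: Db2→Gb2 = perfect fourth; Gb2→Ab2 = major second.
The largest is Db2 to Gb2, a perfect fourth (5 semitones).

perfect fourth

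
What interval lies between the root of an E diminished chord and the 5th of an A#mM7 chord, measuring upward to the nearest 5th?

The root of E diminished is E; the 5th of A#mM7 is E#.
1 letter names make it a unison; at 1 semitone (a half step wider than perfect) the quality is augmented.

augmented unison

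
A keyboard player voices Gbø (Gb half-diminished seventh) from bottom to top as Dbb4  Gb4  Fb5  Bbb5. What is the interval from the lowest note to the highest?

The outer voices are Dbb4 and Bbb5.
Counting 13 letters and 21 half steps from Dbb gives a major thirteenth.

major 13th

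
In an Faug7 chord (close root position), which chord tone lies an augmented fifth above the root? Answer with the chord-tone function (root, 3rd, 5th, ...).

F7#5: F, A, C#, Eb.
The root is F. An augmented fifth above F is C#.
C# is the chord's 5th.

5th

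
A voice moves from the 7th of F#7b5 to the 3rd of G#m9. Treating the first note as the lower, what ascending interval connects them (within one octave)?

perfect 5th

The 7th of F#7b5 is E; the 3rd of G#m9 is B.
Counting 5 letters and 7 half steps from E gives a perfect fifth.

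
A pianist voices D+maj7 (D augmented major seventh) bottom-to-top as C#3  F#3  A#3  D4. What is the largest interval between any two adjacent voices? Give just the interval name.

perfect 4th

Adjacent intervals: C#3→F#3 = perfect fourth; F#3→A#3 = major third; A#3→D4 = diminished fourth.
The largest is C#3 to F#3, a perfect fourth (5 semitones).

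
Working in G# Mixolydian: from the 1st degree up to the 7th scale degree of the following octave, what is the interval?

minor fourteenth

Spelling G# Mixolydian: G# A# B# C# D# E# F#.
The 1st degree is G# and the degree 7 (up an octave) is F#.
G# up to F# is 22 semitones, a half step narrower than a major fourteenth, so the interval is minor.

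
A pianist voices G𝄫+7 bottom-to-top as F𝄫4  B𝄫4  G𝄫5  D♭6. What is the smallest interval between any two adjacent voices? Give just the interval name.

augmented fourth

Adjacent intervals: F𝄫4→B𝄫4 = augmented fourth; B𝄫4→G𝄫5 = minor sixth; G𝄫5→D♭6 = augmented fifth.
The smallest is F𝄫4 to B𝄫4, an augmented fourth (6 semitones).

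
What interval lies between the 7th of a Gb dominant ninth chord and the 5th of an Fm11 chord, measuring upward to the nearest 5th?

augmented 5th

The 7th of Gb dominant ninth is Fb; the 5th of Fm11 is C.
5 letter names make it a fifth; at 8 semitones (a half step wider than perfect) the quality is augmented.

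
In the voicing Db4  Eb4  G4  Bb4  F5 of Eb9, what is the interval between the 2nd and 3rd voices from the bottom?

Those voices are Eb4 and G4.
From Eb to G is 4 semitones, exactly the major third.

major 3rd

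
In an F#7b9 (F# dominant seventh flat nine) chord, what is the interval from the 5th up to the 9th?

F# dominant seventh flat nine is spelled F#-A#-C#-E-G.
So we need the interval from C# up to G.
C# up to G is 6 semitones, a half step narrower than a perfect fifth, so the interval is diminished.

diminished fifth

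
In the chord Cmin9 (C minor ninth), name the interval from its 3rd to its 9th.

Cmin9 (C minor ninth) is spelled C-E♭-G-B♭-D.
That puts E♭ below D.
From E♭ to D is 11 semitones, exactly the major seventh.

M7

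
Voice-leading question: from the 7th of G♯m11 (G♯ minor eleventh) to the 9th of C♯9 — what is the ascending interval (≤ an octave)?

G♯m11 (G♯ minor eleventh) has F♯ as its 7th, and C♯9 has D♯ as its 9th.
F♯ up to D♯ spans 6 letter names and 9 semitones — a major sixth.

major 6th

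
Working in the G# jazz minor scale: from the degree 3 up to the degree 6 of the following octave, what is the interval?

G# melodic minor: G# A# B C# D# E# F##.
That puts B below E#.
11 letter names make it an eleventh; at 18 semitones (a half step wider than perfect) the quality is augmented.

augmented eleventh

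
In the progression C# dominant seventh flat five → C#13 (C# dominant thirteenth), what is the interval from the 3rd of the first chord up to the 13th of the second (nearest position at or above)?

C# dominant seventh flat five has E# as its 3rd, and C#13 (C# dominant thirteenth) has A# as its 13th.
E# up to A# spans 4 letter names and 5 semitones — a perfect fourth.

perfect fourth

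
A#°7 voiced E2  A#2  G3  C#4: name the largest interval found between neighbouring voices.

diminished seventh

Adjacent intervals: E2→A#2 = augmented fourth; A#2→G3 = diminished seventh; G3→C#4 = augmented fourth.
The largest is A#2 to G3, a diminished seventh (9 semitones).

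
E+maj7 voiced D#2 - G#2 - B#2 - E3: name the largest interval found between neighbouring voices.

Adjacent intervals: D#2→G#2 = perfect fourth; G#2→B#2 = major third; B#2→E3 = diminished fourth.
The largest is D#2 to G#2, a perfect fourth (5 semitones).

perfect 4th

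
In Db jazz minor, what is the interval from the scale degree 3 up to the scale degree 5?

The scale runs Db Eb Fb Gb Ab Bb C.
Scale degree 3 = Fb; 5th scale degree = Ab.
Counting 3 letters and 4 half steps from Fb gives a major third.

M3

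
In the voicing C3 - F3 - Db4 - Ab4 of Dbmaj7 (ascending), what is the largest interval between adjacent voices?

minor 6th

Adjacent intervals: C3→F3 = perfect fourth; F3→Db4 = minor sixth; Db4→Ab4 = perfect fifth.
The largest is F3 to Db4, a minor sixth (8 semitones).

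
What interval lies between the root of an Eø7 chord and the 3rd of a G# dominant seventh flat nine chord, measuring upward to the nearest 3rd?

augmented fifth

The root of Eø7 is E; the 3rd of G# dominant seventh flat nine is B#.
From E to B#: 8 semitones over a fifth = augmented.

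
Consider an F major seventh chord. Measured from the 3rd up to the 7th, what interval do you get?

perfect 5th

Spelling the chord: F A C E.
The 3rd is A and the 7th is E.
From A to E is 7 semitones, exactly the perfect fifth.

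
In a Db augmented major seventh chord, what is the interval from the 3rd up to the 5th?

Spelling the chord: Db-F-A-C.
That puts F below A.
Counting 3 letters and 4 half steps from F gives a major third.

M3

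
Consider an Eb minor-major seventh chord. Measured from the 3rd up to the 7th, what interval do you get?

A5

Spelling the chord: Eb Gb Bb D.
3rd = Gb; 7th = D.
From Gb to D: 8 semitones over a fifth = augmented.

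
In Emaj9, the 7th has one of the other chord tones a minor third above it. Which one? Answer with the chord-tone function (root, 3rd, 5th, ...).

The chord tones of Emaj9 are E, G♯, B, D♯, F♯.
The 7th is D♯. A minor third above D♯ is F♯.
F♯ is the chord's 9th.

9th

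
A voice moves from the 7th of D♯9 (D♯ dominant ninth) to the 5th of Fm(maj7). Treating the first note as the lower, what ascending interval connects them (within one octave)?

diminished octave

The 7th of D♯9 (D♯ dominant ninth) is C♯; the 5th of Fm(maj7) is C.
C♯ up to C is 11 semitones, a half step narrower than a perfect octave, so the interval is diminished.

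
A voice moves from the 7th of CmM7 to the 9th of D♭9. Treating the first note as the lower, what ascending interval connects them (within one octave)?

diminished fourth

The 7th of CmM7 is B; the 9th of D♭9 is E♭.
From B to E♭: 4 semitones over a fourth = diminished.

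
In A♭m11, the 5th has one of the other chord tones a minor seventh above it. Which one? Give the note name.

Db

A♭m11 is spelled A♭, C♭, E♭, G♭, B♭, D♭.
The 5th is E♭. A minor seventh above E♭ is D♭.
D♭ is the chord's 11th.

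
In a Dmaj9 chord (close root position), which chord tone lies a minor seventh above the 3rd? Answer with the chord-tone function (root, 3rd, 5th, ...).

9th

The chord tones of D major ninth are D–F#–A–C#–E.
The 3rd is F#. A minor seventh above F# is E.
E is the chord's 9th.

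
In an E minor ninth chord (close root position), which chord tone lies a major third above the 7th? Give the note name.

F#

The chord tones of Em9 are E–G–B–D–F♯.
The 7th is D. A major third above D is F♯.
F♯ is the chord's 9th.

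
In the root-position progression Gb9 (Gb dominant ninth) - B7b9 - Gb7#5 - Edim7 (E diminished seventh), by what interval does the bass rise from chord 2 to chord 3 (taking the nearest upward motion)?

The roots are B and Gb.
From B to Gb: 7 semitones over a sixth = diminished.

d6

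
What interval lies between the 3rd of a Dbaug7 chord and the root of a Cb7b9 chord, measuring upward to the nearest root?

The 3rd of Dbaug7 is F; the root of Cb7b9 is Cb.
5 letter names make it a fifth; at 6 semitones (a half step narrower than perfect) the quality is diminished.

diminished 5th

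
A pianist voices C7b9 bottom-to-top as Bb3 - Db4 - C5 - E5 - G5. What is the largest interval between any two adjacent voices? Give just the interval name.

major 7th

Adjacent intervals: Bb3→Db4 = minor third; Db4→C5 = major seventh; C5→E5 = major third; E5→G5 = minor third.
The largest is Db4 to C5, a major seventh (11 semitones).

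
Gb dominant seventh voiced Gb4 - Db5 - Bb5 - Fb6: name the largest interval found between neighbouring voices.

Adjacent intervals: Gb4→Db5 = perfect fifth; Db5→Bb5 = major sixth; Bb5→Fb6 = diminished fifth.
The largest is Db5 to Bb5, a major sixth (9 semitones).

M6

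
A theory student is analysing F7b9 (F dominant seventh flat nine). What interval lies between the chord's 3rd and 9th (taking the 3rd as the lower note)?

The chord tones of F7b9 are F A C Eb Gb.
So we need the interval from A up to Gb.
From A to Gb: 9 semitones over a seventh = diminished.

diminished seventh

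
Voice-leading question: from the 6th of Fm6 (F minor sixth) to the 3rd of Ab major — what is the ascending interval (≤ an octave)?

The 6th of Fm6 (F minor sixth) is D; the 3rd of Ab major is C.
D up to C is 10 semitones, a half step narrower than a major seventh, so the interval is minor.

m7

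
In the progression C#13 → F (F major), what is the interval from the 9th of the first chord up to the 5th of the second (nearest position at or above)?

C#13 has D# as its 9th, and F (F major) has C as its 5th.
From D# to C: 9 semitones over a seventh = diminished.

diminished seventh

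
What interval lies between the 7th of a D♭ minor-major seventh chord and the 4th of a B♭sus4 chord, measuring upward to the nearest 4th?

minor third

The 7th of D♭ minor-major seventh is C; the 4th of B♭sus4 is E♭.
C up to E♭ is 3 semitones, a half step narrower than a major third, so the interval is minor.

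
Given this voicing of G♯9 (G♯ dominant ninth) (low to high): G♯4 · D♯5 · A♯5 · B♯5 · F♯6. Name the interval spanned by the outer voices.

The outer voices are G♯4 and F♯6.
14 letter names make it a fourteenth; at 22 semitones (a half step narrower than major) the quality is minor.

minor fourteenth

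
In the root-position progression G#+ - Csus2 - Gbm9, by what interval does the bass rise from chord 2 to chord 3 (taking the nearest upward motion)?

diminished fifth

The roots are C and Gb.
5 letter names make it a fifth; at 6 semitones (a half step narrower than perfect) the quality is diminished.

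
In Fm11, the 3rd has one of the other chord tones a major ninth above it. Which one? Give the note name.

Spelling the chord: F Ab C Eb G Bb.
The 3rd is Ab. A major ninth above Ab is Bb.
Bb is the chord's 11th.

Bb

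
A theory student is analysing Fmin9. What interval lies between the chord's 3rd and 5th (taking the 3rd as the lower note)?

major third

Fm9 is spelled F, Ab, C, Eb, G.
3rd = Ab; 5th = C.
From Ab to C is 4 semitones, exactly the major third.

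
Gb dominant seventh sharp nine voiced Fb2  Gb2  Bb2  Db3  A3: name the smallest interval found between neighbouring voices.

Adjacent intervals: Fb2→Gb2 = major second; Gb2→Bb2 = major third; Bb2→Db3 = minor third; Db3→A3 = augmented fifth.
The smallest is Fb2 to Gb2, a major second (2 semitones).

major 2nd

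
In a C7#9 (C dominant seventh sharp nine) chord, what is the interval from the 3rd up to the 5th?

minor 3rd

Spelling the chord: C–E–G–B♭–D♯.
So we need the interval from E up to G.
3 letter names make it a third; at 3 semitones (a half step narrower than major) the quality is minor.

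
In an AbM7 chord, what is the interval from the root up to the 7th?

Ab major seventh is spelled Ab-C-Eb-G.
Root = Ab; 7th = G.
Counting 7 letters and 11 half steps from Ab gives a major seventh.

major seventh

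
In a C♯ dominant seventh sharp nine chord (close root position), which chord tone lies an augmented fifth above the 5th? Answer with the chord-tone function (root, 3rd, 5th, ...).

9th

Spelling the chord: C♯-E♯-G♯-B-D𝄪.
The 5th is G♯. An augmented fifth above G♯ is D𝄪.
D𝄪 is the chord's 9th.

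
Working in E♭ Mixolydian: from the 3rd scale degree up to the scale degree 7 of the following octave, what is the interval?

The scale runs E♭ F G A♭ B♭ C D♭.
That puts G below D♭.
G up to D♭ is 18 semitones, a half step narrower than a perfect twelfth, so the interval is diminished.

diminished twelfth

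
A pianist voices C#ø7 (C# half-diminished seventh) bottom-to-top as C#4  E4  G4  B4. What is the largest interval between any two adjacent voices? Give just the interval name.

Adjacent intervals: C#4→E4 = minor third; E4→G4 = minor third; G4→B4 = major third.
The largest is G4 to B4, a major third (4 semitones).

major 3rd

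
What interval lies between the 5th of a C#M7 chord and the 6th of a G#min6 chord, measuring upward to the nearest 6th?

C#M7 has G# as its 5th, and G#min6 has E# as its 6th.
G# up to E# spans 6 letter names and 9 semitones — a major sixth.

M6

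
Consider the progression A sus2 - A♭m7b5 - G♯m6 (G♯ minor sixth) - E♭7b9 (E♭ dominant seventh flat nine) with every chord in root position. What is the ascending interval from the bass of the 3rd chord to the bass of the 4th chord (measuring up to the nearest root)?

diminished sixth

The roots are G♯ and E♭.
From G♯ to E♭: 7 semitones over a sixth = diminished.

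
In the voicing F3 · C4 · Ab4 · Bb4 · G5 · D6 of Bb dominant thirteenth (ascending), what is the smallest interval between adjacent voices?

Adjacent intervals: F3→C4 = perfect fifth; C4→Ab4 = minor sixth; Ab4→Bb4 = major second; Bb4→G5 = major sixth; G5→D6 = perfect fifth.
The smallest is Ab4 to Bb4, a major second (2 semitones).

major 2nd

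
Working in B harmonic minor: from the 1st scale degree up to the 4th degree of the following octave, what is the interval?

The scale runs B C♯ D E F♯ G A♯.
So we need the interval from B up to E.
From B to E is 17 semitones, exactly the perfect eleventh.

perfect eleventh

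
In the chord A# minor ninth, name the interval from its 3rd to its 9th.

major 7th

The chord tones of A#min9 (A# minor ninth) are A#, C#, E#, G#, B#.
The 3rd is C# and the 9th is B#.
Counting 7 letters and 11 half steps from C# gives a major seventh.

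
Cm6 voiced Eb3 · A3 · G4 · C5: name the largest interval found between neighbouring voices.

minor seventh

Adjacent intervals: Eb3→A3 = augmented fourth; A3→G4 = minor seventh; G4→C5 = perfect fourth.
The largest is A3 to G4, a minor seventh (10 semitones).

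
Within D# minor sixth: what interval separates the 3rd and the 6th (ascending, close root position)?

D#m6 is spelled D#, F#, A#, B#.
The 3rd is F# and the 6th is B#.
From F# to B#: 6 semitones over a fourth = augmented.

augmented 4th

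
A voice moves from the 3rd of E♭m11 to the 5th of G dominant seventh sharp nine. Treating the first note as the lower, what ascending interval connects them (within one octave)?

The 3rd of E♭m11 is G♭; the 5th of G dominant seventh sharp nine is D.
G♭ up to D is 8 semitones, a half step wider than a perfect fifth, so the interval is augmented.

augmented fifth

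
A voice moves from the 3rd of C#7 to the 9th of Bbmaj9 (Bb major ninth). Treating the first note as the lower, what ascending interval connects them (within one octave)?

diminished sixth

The 3rd of C#7 is E#; the 9th of Bbmaj9 (Bb major ninth) is C.
From E# to C: 7 semitones over a sixth = diminished.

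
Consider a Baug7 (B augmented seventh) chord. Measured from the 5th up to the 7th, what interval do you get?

diminished third

B7#5: B, D♯, F𝄪, A.
So we need the interval from F𝄪 up to A.
3 letter names make it a third; at 2 semitones (a whole step narrower than major) the quality is diminished.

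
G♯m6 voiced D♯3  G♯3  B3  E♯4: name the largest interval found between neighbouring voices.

Adjacent intervals: D♯3→G♯3 = perfect fourth; G♯3→B3 = minor third; B3→E♯4 = augmented fourth.
The largest is B3 to E♯4, an augmented fourth (6 semitones).

augmented fourth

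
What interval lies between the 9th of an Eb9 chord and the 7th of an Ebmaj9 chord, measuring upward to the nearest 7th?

Eb9 has F as its 9th, and Ebmaj9 has D as its 7th.
From F to D is 9 semitones, exactly the major sixth.

major sixth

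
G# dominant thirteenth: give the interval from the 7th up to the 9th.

major third

G#13 is spelled G#-B#-D#-F#-A#-E#.
The 7th is F# and the 9th is A#.
F# up to A# spans 3 letter names and 4 semitones — a major third.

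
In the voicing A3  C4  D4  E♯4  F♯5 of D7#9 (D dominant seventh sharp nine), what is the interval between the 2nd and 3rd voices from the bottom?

Those voices are C4 and D4.
C up to D spans 2 letter names and 2 semitones — a major second.

major 2nd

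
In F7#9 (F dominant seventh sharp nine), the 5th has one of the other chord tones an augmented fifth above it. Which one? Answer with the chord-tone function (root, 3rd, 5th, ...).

9th

F7#9 (F dominant seventh sharp nine) is spelled F-A-C-E♭-G♯.
The 5th is C. An augmented fifth above C is G♯.
G♯ is the chord's 9th.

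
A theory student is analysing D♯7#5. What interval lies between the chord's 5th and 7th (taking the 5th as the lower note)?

D♯7#5 (D♯ augmented seventh) is spelled D♯ F𝄪 A𝄪 C♯.
That puts A𝄪 below C♯.
From A𝄪 to C♯: 2 semitones over a third = diminished.

diminished third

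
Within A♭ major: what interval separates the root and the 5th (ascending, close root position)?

perfect fifth

A♭ major: A♭, C, E♭.
The root is A♭ and the 5th is E♭.
Counting 5 letters and 7 half steps from A♭ gives a perfect fifth.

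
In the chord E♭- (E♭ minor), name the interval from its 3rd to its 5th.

major third

Spelling the chord: E♭, G♭, B♭.
That puts G♭ below B♭.
From G♭ to B♭ is 4 semitones, exactly the major third.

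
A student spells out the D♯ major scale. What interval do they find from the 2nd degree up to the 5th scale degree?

perfect fourth

D♯ major: D♯ E♯ F𝄪 G♯ A♯ B♯ C𝄪.
2nd degree = E♯; 5th degree = A♯.
Counting 4 letters and 5 half steps from E♯ gives a perfect fourth.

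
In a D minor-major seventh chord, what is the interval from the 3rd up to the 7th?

Dm(maj7): D-F-A-C♯.
So we need the interval from F up to C♯.
F up to C♯ is 8 semitones, a half step wider than a perfect fifth, so the interval is augmented.

augmented fifth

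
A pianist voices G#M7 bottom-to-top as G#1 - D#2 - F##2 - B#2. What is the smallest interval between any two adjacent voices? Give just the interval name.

major third

Adjacent intervals: G#1→D#2 = perfect fifth; D#2→F##2 = major third; F##2→B#2 = perfect fourth.
The smallest is D#2 to F##2, a major third (4 semitones).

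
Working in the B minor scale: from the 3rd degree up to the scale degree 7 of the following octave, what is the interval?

perfect 12th

B natural minor: B C# D E F# G A.
The 3rd degree is D and the 7th degree (up an octave) is A.
From D to A is 19 semitones, exactly the perfect twelfth.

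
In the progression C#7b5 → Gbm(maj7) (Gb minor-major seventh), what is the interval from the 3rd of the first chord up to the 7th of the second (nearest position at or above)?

diminished 2nd

C#7b5 has E# as its 3rd, and Gbm(maj7) (Gb minor-major seventh) has F as its 7th.
E# up to F is 0 semitones, a whole step narrower than a major second, so the interval is diminished.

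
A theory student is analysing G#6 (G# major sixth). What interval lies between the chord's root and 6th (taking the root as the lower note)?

Spelling the chord: G#-B#-D#-E#.
Root = G#; 6th = E#.
From G# to E# is 9 semitones, exactly the major sixth.

M6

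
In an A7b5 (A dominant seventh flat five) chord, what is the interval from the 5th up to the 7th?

major third

Spelling the chord: A C# Eb G.
The 5th is Eb and the 7th is G.
Counting 3 letters and 4 half steps from Eb gives a major third.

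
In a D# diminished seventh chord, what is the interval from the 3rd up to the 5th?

minor third

Spelling the chord: D#-F#-A-C.
3rd = F#; 5th = A.
3 letter names make it a third; at 3 semitones (a half step narrower than major) the quality is minor.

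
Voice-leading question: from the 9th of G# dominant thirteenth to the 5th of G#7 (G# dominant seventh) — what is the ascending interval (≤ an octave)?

perfect fourth

The 9th of G# dominant thirteenth is A#; the 5th of G#7 (G# dominant seventh) is D#.
From A# to D# is 5 semitones, exactly the perfect fourth.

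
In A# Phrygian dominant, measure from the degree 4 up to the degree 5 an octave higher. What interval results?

A# phrygian dominant: A# B C## D# E# F# G#.
The degree 4 is D# and the degree 5 (up an octave) is E#.
From D# to E# is 14 semitones, exactly the major ninth.

major 9th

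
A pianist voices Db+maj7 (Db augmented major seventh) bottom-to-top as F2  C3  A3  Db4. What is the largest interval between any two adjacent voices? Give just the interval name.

Adjacent intervals: F2→C3 = perfect fifth; C3→A3 = major sixth; A3→Db4 = diminished fourth.
The largest is C3 to A3, a major sixth (9 semitones).

major 6th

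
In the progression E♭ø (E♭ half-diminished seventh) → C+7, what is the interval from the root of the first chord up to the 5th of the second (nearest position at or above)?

augmented third

E♭ø (E♭ half-diminished seventh) has E♭ as its root, and C+7 has G♯ as its 5th.
E♭ up to G♯ is 5 semitones, a half step wider than a major third, so the interval is augmented.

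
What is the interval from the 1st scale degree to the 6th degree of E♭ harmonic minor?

minor sixth

The scale runs E♭ F G♭ A♭ B♭ C♭ D.
So we need the interval from E♭ up to C♭.
From E♭ to C♭: 8 semitones over a sixth = minor.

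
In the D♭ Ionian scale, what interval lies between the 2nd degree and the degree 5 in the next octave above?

P11

D♭ major: D♭ E♭ F G♭ A♭ B♭ C.
That puts E♭ below A♭.
Counting 11 letters and 17 half steps from E♭ gives a perfect eleventh.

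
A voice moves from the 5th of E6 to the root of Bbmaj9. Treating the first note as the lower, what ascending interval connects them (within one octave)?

diminished octave

E6 has B as its 5th, and Bbmaj9 has Bb as its root.
From B to Bb: 11 semitones over an octave = diminished.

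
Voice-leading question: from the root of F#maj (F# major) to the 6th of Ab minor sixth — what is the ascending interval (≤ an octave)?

diminished octave

The root of F#maj (F# major) is F#; the 6th of Ab minor sixth is F.
F# up to F is 11 semitones, a half step narrower than a perfect octave, so the interval is diminished.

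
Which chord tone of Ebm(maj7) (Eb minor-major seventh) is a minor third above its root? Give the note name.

Spelling the chord: Eb–Gb–Bb–D.
The root is Eb. A minor third above Eb is Gb.
Gb is the chord's 3rd.

Gb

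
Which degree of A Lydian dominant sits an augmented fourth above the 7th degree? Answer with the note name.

C#

The scale is A B C# D# E F# G.
The 7th degree is G; an augmented fourth above that is C# — scale degree 3.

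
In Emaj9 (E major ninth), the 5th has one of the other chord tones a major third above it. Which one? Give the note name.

The chord tones of Emaj9 are E, G#, B, D#, F#.
The 5th is B. A major third above B is D#.
D# is the chord's 7th.

D#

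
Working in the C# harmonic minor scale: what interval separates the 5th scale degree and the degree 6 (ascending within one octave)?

minor second

The scale runs C# D# E F# G# A B#.
5th scale degree = G#; 6th degree = A.
G# up to A is 1 semitone, a half step narrower than a major second, so the interval is minor.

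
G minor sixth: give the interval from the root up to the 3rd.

Spelling the chord: G–Bb–D–E.
The root is G and the 3rd is Bb.
3 letter names make it a third; at 3 semitones (a half step narrower than major) the quality is minor.

minor 3rd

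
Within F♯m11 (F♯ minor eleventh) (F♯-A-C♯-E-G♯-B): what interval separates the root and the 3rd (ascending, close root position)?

So we need the interval from F♯ up to A.
3 letter names make it a third; at 3 semitones (a half step narrower than major) the quality is minor.

minor third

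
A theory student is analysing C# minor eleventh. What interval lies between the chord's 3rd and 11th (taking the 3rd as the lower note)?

Spelling the chord: C#–E–G#–B–D#–F#.
The 3rd is E and the 11th is F#.
E up to F# spans 9 letter names and 14 semitones — a major ninth.

major 9th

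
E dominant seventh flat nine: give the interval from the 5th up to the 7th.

E7b9 (E dominant seventh flat nine) is spelled E G♯ B D F.
So we need the interval from B up to D.
B up to D is 3 semitones, a half step narrower than a major third, so the interval is minor.

minor third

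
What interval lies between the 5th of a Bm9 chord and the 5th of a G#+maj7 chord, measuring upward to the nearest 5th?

augmented sixth

Bm9 has F# as its 5th, and G#+maj7 has D## as its 5th.
From F# to D##: 10 semitones over a sixth = augmented.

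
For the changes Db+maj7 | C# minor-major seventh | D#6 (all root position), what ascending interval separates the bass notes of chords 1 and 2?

augmented seventh

The roots are Db and C#.
7 letter names make it a seventh; at 12 semitones (a half step wider than major) the quality is augmented.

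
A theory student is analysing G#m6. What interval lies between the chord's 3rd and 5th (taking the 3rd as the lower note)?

major 3rd

G#min6 (G# minor sixth) is spelled G#–B–D#–E#.
3rd = B; 5th = D#.
Counting 3 letters and 4 half steps from B gives a major third.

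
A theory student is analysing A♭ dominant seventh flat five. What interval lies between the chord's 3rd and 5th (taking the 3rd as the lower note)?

The chord tones of A♭ dominant seventh flat five are A♭-C-E𝄫-G♭.
That puts C below E𝄫.
From C to E𝄫: 2 semitones over a third = diminished.

diminished 3rd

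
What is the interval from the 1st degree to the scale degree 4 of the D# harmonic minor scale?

perfect fourth

Spelling the D# harmonic minor scale: D# E# F# G# A# B C##.
So we need the interval from D# up to G#.
From D# to G# is 5 semitones, exactly the perfect fourth.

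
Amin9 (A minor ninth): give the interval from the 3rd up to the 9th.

major seventh

Spelling the chord: A–C–E–G–B.
That puts C below B.
C up to B spans 7 letter names and 11 semitones — a major seventh.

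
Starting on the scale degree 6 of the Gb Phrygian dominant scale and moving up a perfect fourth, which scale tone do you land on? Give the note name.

The scale is Gb Abb Bb Cb Db Ebb Fb.
The scale degree 6 is Ebb; a perfect fourth above that is Abb — scale degree 2.

Abb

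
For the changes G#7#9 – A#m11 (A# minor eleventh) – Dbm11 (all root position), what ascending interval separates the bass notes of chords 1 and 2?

major 2nd

The roots are G# and A#.
G# up to A# spans 2 letter names and 2 semitones — a major second.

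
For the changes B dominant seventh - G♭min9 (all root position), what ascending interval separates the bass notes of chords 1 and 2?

diminished 6th

The roots are B and G♭.
6 letter names make it a sixth; at 7 semitones (a whole step narrower than major) the quality is diminished.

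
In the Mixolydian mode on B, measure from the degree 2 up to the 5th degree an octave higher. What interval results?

P11

B mixolydian: B C# D# E F# G# A.
Degree 2 = C#; 5th degree (up an octave) = F#.
C# up to F# spans 11 letter names and 17 semitones — a perfect eleventh.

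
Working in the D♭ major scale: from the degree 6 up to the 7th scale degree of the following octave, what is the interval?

major 9th

Spelling the D♭ major scale: D♭ E♭ F G♭ A♭ B♭ C.
That puts B♭ below C.
From B♭ to C is 14 semitones, exactly the major ninth.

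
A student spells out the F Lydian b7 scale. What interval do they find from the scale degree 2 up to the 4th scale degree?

The scale runs F G A B C D E♭.
Scale degree 2 = G; scale degree 4 = B.
G up to B spans 3 letter names and 4 semitones — a major third.

major third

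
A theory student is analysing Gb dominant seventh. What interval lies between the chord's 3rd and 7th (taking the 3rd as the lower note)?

diminished fifth

Spelling the chord: Gb, Bb, Db, Fb.
So we need the interval from Bb up to Fb.
Bb up to Fb is 6 semitones, a half step narrower than a perfect fifth, so the interval is diminished.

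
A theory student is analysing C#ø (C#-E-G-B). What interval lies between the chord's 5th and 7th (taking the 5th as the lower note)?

So we need the interval from G up to B.
G up to B spans 3 letter names and 4 semitones — a major third.

major third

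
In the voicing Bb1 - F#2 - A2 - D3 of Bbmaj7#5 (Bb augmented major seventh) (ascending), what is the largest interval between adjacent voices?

augmented fifth

Adjacent intervals: Bb1→F#2 = augmented fifth; F#2→A2 = minor third; A2→D3 = perfect fourth.
The largest is Bb1 to F#2, an augmented fifth (8 semitones).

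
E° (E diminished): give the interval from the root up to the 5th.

Edim (E diminished) is spelled E–G–Bb.
The root is E and the 5th is Bb.
5 letter names make it a fifth; at 6 semitones (a half step narrower than perfect) the quality is diminished.

diminished fifth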